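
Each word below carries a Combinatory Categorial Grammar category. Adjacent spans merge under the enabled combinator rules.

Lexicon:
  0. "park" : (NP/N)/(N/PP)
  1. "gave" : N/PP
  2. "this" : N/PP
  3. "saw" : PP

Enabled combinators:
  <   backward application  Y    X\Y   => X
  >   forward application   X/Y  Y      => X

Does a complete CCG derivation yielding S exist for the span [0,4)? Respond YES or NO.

(NP/N)/(N/PP) N/PP N/PP PP
CKY chart[0,4] = {NP}; S ∉ chart

NO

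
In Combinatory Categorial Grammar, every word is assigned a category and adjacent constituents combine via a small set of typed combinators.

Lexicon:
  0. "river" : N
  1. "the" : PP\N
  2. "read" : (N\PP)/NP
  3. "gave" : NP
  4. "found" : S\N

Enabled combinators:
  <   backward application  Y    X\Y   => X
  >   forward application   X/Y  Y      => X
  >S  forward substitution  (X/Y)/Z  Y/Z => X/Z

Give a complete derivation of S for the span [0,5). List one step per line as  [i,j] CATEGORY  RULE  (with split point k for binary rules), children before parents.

[0,5] S   <
  [0,4] N   <
    [0,2] PP   <
      [0,1] "river" : N
      [1,2] "the" : PP\N
    [2,4] N\PP   >
      [2,3] "read" : (N\PP)/NP
      [3,4] "gave" : NP
  [4,5] "found" : S\N

[0,1] N  lex  "river"
[1,2] PP\N  lex  "the"
[0,2] PP  <  k=1
[2,3] (N\PP)/NP  lex  "read"
[3,4] NP  lex  "gave"
[2,4] N\PP  >  k=3
[0,4] N  <  k=2
[4,5] S\N  lex  "found"
[0,5] S  <  k=4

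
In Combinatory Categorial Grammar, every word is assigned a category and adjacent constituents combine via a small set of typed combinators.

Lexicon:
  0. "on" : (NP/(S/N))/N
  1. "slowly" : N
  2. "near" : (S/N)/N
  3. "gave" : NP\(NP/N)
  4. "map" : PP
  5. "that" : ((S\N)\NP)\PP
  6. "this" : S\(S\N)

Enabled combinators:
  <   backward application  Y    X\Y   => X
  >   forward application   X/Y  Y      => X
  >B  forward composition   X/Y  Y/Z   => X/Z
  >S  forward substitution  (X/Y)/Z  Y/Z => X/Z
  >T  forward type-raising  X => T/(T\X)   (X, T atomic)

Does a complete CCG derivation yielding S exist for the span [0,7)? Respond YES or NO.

YES

[0,7] S   <
  [0,6] S\N   <
    [0,4] NP   <
      [0,3] NP/N   >B
        [0,2] NP/(S/N)   >
          [0,1] "on" : (NP/(S/N))/N
          [1,2] "slowly" : N
        [2,3] "near" : (S/N)/N
      [3,4] "gave" : NP\(NP/N)
    [4,6] (S\N)\NP   <
      [4,5] "map" : PP
      [5,6] "that" : ((S\N)\NP)\PP
  [6,7] "this" : S\(S\N)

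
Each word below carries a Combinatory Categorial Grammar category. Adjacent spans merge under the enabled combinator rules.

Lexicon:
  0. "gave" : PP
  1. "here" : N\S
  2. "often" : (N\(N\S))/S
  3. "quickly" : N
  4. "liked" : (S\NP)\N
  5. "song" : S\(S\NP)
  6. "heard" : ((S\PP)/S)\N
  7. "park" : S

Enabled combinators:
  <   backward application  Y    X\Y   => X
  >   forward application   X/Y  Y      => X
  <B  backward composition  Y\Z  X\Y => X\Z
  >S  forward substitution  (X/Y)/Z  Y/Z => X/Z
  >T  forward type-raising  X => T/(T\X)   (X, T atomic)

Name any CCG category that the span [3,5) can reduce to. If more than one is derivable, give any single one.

S\NP

[0,8] S   <
  [0,1] "gave" : PP
  [1,8] S\PP   >
    [1,7] (S\PP)/S   <
      [1,6] N   <
        [1,2] "here" : N\S
        [2,6] N\(N\S)   >
          [2,3] "often" : (N\(N\S))/S
          [3,6] S   <
            [3,5] S\NP   <
              [3,4] "quickly" : N
              [4,5] "liked" : (S\NP)\N
            [5,6] "song" : S\(S\NP)
      [6,7] "heard" : ((S\PP)/S)\N
    [7,8] "park" : S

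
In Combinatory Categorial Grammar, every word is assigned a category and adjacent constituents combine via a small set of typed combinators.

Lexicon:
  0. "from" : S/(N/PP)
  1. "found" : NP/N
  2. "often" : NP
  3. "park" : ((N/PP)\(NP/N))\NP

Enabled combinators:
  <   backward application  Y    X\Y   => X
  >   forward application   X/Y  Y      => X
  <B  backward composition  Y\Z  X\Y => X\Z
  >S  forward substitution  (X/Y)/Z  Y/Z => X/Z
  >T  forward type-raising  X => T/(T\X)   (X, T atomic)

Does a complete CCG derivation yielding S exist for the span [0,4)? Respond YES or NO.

[0,4] S   >
  [0,1] "from" : S/(N/PP)
  [1,4] N/PP   <
    [1,2] "found" : NP/N
    [2,4] (N/PP)\(NP/N)   <
      [2,3] "often" : NP
      [3,4] "park" : ((N/PP)\(NP/N))\NP

YES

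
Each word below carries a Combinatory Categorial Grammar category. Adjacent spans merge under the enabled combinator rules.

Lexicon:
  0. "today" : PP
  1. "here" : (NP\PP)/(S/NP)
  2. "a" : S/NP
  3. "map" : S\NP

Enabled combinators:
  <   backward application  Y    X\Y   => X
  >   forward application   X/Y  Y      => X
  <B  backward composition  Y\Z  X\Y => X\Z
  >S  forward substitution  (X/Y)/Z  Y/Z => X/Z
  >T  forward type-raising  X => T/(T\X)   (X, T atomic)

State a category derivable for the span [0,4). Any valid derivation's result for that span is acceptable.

S

[0,4] S   >
  [0,1] S/(S\PP)   >T
    [0,1] "today" : PP
  [1,4] S\PP   <B
    [1,3] NP\PP   >
      [1,2] "here" : (NP\PP)/(S/NP)
      [2,3] "a" : S/NP
    [3,4] "map" : S\NP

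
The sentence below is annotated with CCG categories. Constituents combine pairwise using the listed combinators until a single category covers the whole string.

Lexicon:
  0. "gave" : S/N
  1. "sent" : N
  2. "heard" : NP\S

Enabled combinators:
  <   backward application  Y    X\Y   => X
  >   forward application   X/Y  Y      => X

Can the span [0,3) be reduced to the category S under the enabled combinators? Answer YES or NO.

S/N N NP\S
CKY chart[0,3] = {NP}; S ∉ chart

NO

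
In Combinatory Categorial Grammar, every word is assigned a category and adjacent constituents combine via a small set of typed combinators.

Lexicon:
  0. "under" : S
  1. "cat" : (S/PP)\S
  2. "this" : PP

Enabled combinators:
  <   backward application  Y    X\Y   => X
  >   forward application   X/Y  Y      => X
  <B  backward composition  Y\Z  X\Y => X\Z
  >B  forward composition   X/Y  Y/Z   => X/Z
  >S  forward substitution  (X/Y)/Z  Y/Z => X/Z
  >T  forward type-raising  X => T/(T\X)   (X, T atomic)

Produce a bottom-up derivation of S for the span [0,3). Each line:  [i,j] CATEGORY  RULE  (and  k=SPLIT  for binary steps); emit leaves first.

[0,3] S   >
  [0,2] S/PP   <
    [0,1] "under" : S
    [1,2] "cat" : (S/PP)\S
  [2,3] "this" : PP

[0,1] S  lex  "under"
[1,2] (S/PP)\S  lex  "cat"
[0,2] S/PP  <  k=1
[2,3] PP  lex  "this"
[0,3] S  >  k=2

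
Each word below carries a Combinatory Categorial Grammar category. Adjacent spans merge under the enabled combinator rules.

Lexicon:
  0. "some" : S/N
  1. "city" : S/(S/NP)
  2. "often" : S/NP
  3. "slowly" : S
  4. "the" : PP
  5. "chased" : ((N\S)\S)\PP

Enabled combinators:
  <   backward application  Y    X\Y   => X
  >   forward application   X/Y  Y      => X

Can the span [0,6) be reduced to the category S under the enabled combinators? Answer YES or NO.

[0,6] S   >
  [0,1] "some" : S/N
  [1,6] N   <
    [1,3] S   >
      [1,2] "city" : S/(S/NP)
      [2,3] "often" : S/NP
    [3,6] N\S   <
      [3,4] "slowly" : S
      [4,6] (N\S)\S   <
        [4,5] "the" : PP
        [5,6] "chased" : ((N\S)\S)\PP

YES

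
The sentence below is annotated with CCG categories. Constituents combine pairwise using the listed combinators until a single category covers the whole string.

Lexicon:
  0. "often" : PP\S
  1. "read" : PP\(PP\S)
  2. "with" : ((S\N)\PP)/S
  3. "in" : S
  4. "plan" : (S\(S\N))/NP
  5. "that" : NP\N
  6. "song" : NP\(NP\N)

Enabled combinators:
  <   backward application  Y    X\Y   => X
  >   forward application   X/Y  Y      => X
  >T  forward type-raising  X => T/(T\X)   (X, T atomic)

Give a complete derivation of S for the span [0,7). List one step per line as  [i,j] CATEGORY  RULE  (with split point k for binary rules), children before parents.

[0,7] S   <
  [0,4] S\N   <
    [0,2] PP   <
      [0,1] "often" : PP\S
      [1,2] "read" : PP\(PP\S)
    [2,4] (S\N)\PP   >
      [2,3] "with" : ((S\N)\PP)/S
      [3,4] "in" : S
  [4,7] S\(S\N)   >
    [4,5] "plan" : (S\(S\N))/NP
    [5,7] NP   <
      [5,6] "that" : NP\N
      [6,7] "song" : NP\(NP\N)

[0,1] PP\S  lex  "often"
[1,2] PP\(PP\S)  lex  "read"
[0,2] PP  <  k=1
[2,3] ((S\N)\PP)/S  lex  "with"
[3,4] S  lex  "in"
[2,4] (S\N)\PP  >  k=3
[0,4] S\N  <  k=2
[4,5] (S\(S\N))/NP  lex  "plan"
[5,6] NP\N  lex  "that"
[6,7] NP\(NP\N)  lex  "song"
[5,7] NP  <  k=6
[4,7] S\(S\N)  >  k=5
[0,7] S  <  k=4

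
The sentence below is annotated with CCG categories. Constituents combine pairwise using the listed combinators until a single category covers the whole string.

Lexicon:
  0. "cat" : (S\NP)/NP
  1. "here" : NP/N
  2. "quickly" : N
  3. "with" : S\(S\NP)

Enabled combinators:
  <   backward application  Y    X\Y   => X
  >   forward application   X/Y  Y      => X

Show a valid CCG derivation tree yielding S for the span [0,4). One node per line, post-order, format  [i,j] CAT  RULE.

[0,1] (S\NP)/NP  lex  "cat"
[1,2] NP/N  lex  "here"
[2,3] N  lex  "quickly"
[1,3] NP  >  k=2
[0,3] S\NP  >  k=1
[3,4] S\(S\NP)  lex  "with"
[0,4] S  <  k=3

[0,4] S   <
  [0,3] S\NP   >
    [0,1] "cat" : (S\NP)/NP
    [1,3] NP   >
      [1,2] "here" : NP/N
      [2,3] "quickly" : N
  [3,4] "with" : S\(S\NP)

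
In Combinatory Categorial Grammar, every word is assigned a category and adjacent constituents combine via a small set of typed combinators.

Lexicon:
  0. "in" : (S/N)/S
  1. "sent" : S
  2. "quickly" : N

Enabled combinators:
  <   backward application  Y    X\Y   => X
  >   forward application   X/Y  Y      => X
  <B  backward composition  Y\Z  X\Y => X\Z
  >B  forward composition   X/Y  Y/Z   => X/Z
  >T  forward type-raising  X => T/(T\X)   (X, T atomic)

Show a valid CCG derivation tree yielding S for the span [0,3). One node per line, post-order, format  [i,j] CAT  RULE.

[0,1] (S/N)/S  lex  "in"
[1,2] S  lex  "sent"
[0,2] S/N  >  k=1
[2,3] N  lex  "quickly"
[0,3] S  >  k=2

[0,3] S   >
  [0,2] S/N   >
    [0,1] "in" : (S/N)/S
    [1,2] "sent" : S
  [2,3] "quickly" : N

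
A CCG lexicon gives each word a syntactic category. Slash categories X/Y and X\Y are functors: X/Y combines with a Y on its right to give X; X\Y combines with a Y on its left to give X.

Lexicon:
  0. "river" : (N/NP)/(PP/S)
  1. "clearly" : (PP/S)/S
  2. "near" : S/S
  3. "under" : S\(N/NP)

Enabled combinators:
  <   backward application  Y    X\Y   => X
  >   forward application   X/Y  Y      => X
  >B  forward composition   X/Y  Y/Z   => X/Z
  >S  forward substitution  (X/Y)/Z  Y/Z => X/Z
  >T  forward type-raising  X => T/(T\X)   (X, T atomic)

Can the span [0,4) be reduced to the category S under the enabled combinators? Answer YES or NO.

[0,4] S   <
  [0,3] N/NP   >
    [0,1] "river" : (N/NP)/(PP/S)
    [1,3] PP/S   >S
      [1,2] "clearly" : (PP/S)/S
      [2,3] "near" : S/S
  [3,4] "under" : S\(N/NP)

YES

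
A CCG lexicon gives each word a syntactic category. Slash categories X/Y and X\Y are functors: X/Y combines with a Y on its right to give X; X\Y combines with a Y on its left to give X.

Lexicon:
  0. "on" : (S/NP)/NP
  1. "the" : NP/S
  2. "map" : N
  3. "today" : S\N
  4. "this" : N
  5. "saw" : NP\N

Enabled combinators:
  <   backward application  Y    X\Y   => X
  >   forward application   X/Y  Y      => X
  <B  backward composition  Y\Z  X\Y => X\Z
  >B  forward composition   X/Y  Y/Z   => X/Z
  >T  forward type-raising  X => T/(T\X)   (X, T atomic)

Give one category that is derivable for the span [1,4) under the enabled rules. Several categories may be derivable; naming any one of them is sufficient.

NP

[0,6] S   >
  [0,4] S/NP   >
    [0,1] "on" : (S/NP)/NP
    [1,4] NP   >
      [1,2] "the" : NP/S
      [2,4] S   <
        [2,3] "map" : N
        [3,4] "today" : S\N
  [4,6] NP   <
    [4,5] "this" : N
    [5,6] "saw" : NP\N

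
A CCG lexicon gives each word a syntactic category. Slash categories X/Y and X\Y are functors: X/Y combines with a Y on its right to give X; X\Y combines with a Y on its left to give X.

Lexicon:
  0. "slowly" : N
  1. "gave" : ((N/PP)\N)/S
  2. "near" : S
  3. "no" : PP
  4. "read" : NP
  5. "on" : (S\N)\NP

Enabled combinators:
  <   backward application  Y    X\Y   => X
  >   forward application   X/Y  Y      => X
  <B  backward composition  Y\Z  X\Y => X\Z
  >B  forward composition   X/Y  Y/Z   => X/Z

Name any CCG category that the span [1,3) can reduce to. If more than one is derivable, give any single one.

(N/PP)\N

[0,6] S   <
  [0,4] N   >
    [0,3] N/PP   <
      [0,1] "slowly" : N
      [1,3] (N/PP)\N   >
        [1,2] "gave" : ((N/PP)\N)/S
        [2,3] "near" : S
    [3,4] "no" : PP
  [4,6] S\N   <
    [4,5] "read" : NP
    [5,6] "on" : (S\N)\NP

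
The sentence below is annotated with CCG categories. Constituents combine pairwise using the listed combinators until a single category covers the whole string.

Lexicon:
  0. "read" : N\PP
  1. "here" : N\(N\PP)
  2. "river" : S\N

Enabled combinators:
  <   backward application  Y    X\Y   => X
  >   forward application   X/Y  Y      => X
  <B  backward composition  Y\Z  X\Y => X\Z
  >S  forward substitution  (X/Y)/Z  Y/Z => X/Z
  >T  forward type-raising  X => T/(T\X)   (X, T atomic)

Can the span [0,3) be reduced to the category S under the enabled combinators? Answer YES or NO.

[0,3] S   <
  [0,2] N   <
    [0,1] "read" : N\PP
    [1,2] "here" : N\(N\PP)
  [2,3] "river" : S\N

YES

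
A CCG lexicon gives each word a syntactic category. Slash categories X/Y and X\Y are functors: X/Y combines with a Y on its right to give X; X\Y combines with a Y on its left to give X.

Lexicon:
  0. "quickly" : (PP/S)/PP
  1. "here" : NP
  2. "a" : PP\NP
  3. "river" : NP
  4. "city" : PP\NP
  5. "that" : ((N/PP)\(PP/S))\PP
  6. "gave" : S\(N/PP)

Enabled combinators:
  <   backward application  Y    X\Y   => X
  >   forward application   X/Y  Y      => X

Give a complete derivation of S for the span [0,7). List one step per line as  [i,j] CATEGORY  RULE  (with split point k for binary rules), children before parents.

[0,7] S   <
  [0,6] N/PP   <
    [0,3] PP/S   >
      [0,1] "quickly" : (PP/S)/PP
      [1,3] PP   <
        [1,2] "here" : NP
        [2,3] "a" : PP\NP
    [3,6] (N/PP)\(PP/S)   <
      [3,5] PP   <
        [3,4] "river" : NP
        [4,5] "city" : PP\NP
      [5,6] "that" : ((N/PP)\(PP/S))\PP
  [6,7] "gave" : S\(N/PP)

[0,1] (PP/S)/PP  lex  "quickly"
[1,2] NP  lex  "here"
[2,3] PP\NP  lex  "a"
[1,3] PP  <  k=2
[0,3] PP/S  >  k=1
[3,4] NP  lex  "river"
[4,5] PP\NP  lex  "city"
[3,5] PP  <  k=4
[5,6] ((N/PP)\(PP/S))\PP  lex  "that"
[3,6] (N/PP)\(PP/S)  <  k=5
[0,6] N/PP  <  k=3
[6,7] S\(N/PP)  lex  "gave"
[0,7] S  <  k=6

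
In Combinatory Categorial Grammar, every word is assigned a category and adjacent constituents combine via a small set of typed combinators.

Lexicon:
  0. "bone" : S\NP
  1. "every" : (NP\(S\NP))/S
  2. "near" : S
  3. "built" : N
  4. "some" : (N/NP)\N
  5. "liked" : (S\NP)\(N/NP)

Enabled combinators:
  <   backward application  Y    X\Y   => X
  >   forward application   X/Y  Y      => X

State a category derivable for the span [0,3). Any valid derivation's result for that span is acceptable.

[0,6] S   <
  [0,3] NP   <
    [0,1] "bone" : S\NP
    [1,3] NP\(S\NP)   >
      [1,2] "every" : (NP\(S\NP))/S
      [2,3] "near" : S
  [3,6] S\NP   <
    [3,5] N/NP   <
      [3,4] "built" : N
      [4,5] "some" : (N/NP)\N
    [5,6] "liked" : (S\NP)\(N/NP)

NP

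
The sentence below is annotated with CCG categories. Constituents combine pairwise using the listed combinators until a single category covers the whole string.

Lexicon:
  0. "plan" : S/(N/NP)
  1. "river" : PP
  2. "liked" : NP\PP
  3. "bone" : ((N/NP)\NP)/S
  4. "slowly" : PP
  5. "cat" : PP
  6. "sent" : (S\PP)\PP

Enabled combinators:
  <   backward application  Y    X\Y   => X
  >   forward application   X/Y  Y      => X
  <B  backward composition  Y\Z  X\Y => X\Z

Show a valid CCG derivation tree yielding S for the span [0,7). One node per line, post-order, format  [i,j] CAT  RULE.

[0,1] S/(N/NP)  lex  "plan"
[1,2] PP  lex  "river"
[2,3] NP\PP  lex  "liked"
[1,3] NP  <  k=2
[3,4] ((N/NP)\NP)/S  lex  "bone"
[4,5] PP  lex  "slowly"
[5,6] PP  lex  "cat"
[6,7] (S\PP)\PP  lex  "sent"
[5,7] S\PP  <  k=6
[4,7] S  <  k=5
[3,7] (N/NP)\NP  >  k=4
[1,7] N/NP  <  k=3
[0,7] S  >  k=1

[0,7] S   >
  [0,1] "plan" : S/(N/NP)
  [1,7] N/NP   <
    [1,3] NP   <
      [1,2] "river" : PP
      [2,3] "liked" : NP\PP
    [3,7] (N/NP)\NP   >
      [3,4] "bone" : ((N/NP)\NP)/S
      [4,7] S   <
        [4,5] "slowly" : PP
        [5,7] S\PP   <
          [5,6] "cat" : PP
          [6,7] "sent" : (S\PP)\PP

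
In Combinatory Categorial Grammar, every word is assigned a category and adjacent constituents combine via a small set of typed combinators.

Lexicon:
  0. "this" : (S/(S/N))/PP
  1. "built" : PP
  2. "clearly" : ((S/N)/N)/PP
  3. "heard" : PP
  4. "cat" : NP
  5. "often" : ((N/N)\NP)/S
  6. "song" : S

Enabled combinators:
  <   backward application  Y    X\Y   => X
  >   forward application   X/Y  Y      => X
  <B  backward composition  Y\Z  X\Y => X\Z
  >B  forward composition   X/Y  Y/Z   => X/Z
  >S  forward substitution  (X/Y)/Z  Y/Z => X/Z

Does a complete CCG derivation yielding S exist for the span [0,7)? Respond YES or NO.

YES

[0,7] S   >
  [0,2] S/(S/N)   >
    [0,1] "this" : (S/(S/N))/PP
    [1,2] "built" : PP
  [2,7] S/N   >S
    [2,4] (S/N)/N   >
      [2,3] "clearly" : ((S/N)/N)/PP
      [3,4] "heard" : PP
    [4,7] N/N   <
      [4,5] "cat" : NP
      [5,7] (N/N)\NP   >
        [5,6] "often" : ((N/N)\NP)/S
        [6,7] "song" : S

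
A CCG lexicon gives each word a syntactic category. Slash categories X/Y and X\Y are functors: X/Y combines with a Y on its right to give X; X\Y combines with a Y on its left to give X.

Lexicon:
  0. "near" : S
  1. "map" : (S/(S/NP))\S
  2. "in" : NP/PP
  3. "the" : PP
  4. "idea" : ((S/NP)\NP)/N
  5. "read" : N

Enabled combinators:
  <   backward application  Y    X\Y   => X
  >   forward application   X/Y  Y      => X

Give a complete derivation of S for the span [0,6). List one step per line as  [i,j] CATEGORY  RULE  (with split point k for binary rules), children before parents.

[0,1] S  lex  "near"
[1,2] (S/(S/NP))\S  lex  "map"
[0,2] S/(S/NP)  <  k=1
[2,3] NP/PP  lex  "in"
[3,4] PP  lex  "the"
[2,4] NP  >  k=3
[4,5] ((S/NP)\NP)/N  lex  "idea"
[5,6] N  lex  "read"
[4,6] (S/NP)\NP  >  k=5
[2,6] S/NP  <  k=4
[0,6] S  >  k=2

[0,6] S   >
  [0,2] S/(S/NP)   <
    [0,1] "near" : S
    [1,2] "map" : (S/(S/NP))\S
  [2,6] S/NP   <
    [2,4] NP   >
      [2,3] "in" : NP/PP
      [3,4] "the" : PP
    [4,6] (S/NP)\NP   >
      [4,5] "idea" : ((S/NP)\NP)/N
      [5,6] "read" : N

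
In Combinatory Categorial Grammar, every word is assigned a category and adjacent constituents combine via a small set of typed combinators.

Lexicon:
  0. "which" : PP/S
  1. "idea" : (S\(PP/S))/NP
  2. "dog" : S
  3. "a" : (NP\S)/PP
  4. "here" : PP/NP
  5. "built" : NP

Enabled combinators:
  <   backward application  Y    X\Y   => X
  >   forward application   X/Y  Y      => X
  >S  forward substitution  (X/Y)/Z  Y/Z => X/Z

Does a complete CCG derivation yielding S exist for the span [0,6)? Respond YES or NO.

YES

[0,6] S   <
  [0,1] "which" : PP/S
  [1,6] S\(PP/S)   >
    [1,2] "idea" : (S\(PP/S))/NP
    [2,6] NP   <
      [2,3] "dog" : S
      [3,6] NP\S   >
        [3,4] "a" : (NP\S)/PP
        [4,6] PP   >
          [4,5] "here" : PP/NP
          [5,6] "built" : NP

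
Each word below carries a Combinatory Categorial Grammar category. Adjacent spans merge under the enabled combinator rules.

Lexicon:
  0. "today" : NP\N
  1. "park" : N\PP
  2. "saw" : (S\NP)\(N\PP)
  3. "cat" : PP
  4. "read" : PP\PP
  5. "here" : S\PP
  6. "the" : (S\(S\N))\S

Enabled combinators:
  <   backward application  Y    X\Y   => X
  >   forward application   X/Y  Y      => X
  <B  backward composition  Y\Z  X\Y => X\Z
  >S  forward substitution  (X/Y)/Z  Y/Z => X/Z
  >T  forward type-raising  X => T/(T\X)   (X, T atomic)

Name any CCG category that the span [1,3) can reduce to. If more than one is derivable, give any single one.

S\NP

[0,7] S   <
  [0,3] S\N   <B
    [0,1] "today" : NP\N
    [1,3] S\NP   <
      [1,2] "park" : N\PP
      [2,3] "saw" : (S\NP)\(N\PP)
  [3,7] S\(S\N)   <
    [3,6] S   <
      [3,4] "cat" : PP
      [4,6] S\PP   <B
        [4,5] "read" : PP\PP
        [5,6] "here" : S\PP
    [6,7] "the" : (S\(S\N))\S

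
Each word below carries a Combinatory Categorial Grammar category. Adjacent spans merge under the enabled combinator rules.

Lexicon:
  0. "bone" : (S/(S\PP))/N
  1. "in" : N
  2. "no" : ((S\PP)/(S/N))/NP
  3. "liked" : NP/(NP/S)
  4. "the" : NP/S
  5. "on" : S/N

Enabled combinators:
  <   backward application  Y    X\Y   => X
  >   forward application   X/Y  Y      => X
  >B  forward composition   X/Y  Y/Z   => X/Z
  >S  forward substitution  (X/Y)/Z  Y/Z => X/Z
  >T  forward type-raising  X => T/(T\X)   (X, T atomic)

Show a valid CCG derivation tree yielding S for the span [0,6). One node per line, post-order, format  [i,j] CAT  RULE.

[0,1] (S/(S\PP))/N  lex  "bone"
[1,2] N  lex  "in"
[0,2] S/(S\PP)  >  k=1
[2,3] ((S\PP)/(S/N))/NP  lex  "no"
[3,4] NP/(NP/S)  lex  "liked"
[4,5] NP/S  lex  "the"
[3,5] NP  >  k=4
[2,5] (S\PP)/(S/N)  >  k=3
[5,6] S/N  lex  "on"
[2,6] S\PP  >  k=5
[0,6] S  >  k=2

[0,6] S   >
  [0,2] S/(S\PP)   >
    [0,1] "bone" : (S/(S\PP))/N
    [1,2] "in" : N
  [2,6] S\PP   >
    [2,5] (S\PP)/(S/N)   >
      [2,3] "no" : ((S\PP)/(S/N))/NP
      [3,5] NP   >
        [3,4] "liked" : NP/(NP/S)
        [4,5] "the" : NP/S
    [5,6] "on" : S/N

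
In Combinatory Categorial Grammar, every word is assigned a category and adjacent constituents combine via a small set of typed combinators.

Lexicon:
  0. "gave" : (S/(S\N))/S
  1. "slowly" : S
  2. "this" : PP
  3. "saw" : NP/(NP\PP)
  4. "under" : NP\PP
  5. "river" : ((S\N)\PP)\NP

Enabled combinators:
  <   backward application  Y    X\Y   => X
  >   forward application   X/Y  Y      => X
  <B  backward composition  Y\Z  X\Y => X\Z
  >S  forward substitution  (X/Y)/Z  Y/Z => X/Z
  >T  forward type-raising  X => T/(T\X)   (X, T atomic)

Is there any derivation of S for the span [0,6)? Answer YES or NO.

[0,6] S   >
  [0,2] S/(S\N)   >
    [0,1] "gave" : (S/(S\N))/S
    [1,2] "slowly" : S
  [2,6] S\N   <
    [2,3] "this" : PP
    [3,6] (S\N)\PP   <
      [3,5] NP   >
        [3,4] "saw" : NP/(NP\PP)
        [4,5] "under" : NP\PP
      [5,6] "river" : ((S\N)\PP)\NP

YES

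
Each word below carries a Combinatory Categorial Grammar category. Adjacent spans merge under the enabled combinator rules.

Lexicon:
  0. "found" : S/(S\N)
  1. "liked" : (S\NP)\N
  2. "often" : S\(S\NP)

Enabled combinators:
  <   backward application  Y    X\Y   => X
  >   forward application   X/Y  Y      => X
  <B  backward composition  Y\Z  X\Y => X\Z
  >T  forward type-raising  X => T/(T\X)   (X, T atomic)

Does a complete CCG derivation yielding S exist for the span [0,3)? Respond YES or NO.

YES

[0,3] S   >
  [0,1] "found" : S/(S\N)
  [1,3] S\N   <B
    [1,2] "liked" : (S\NP)\N
    [2,3] "often" : S\(S\NP)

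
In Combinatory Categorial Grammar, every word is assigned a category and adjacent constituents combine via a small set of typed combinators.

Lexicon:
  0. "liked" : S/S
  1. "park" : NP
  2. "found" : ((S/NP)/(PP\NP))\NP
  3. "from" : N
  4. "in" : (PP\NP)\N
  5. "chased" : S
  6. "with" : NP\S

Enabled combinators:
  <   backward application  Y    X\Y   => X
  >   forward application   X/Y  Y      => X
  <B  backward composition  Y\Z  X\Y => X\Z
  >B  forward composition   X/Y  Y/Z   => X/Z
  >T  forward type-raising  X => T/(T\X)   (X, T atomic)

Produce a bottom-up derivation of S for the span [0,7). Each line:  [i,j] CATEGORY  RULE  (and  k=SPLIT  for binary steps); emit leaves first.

[0,1] S/S  lex  "liked"
[1,2] NP  lex  "park"
[2,3] ((S/NP)/(PP\NP))\NP  lex  "found"
[1,3] (S/NP)/(PP\NP)  <  k=2
[3,4] N  lex  "from"
[4,5] (PP\NP)\N  lex  "in"
[3,5] PP\NP  <  k=4
[1,5] S/NP  >  k=3
[0,5] S/NP  >B  k=1
[5,6] S  lex  "chased"
[6,7] NP\S  lex  "with"
[5,7] NP  <  k=6
[0,7] S  >  k=5

[0,7] S   >
  [0,5] S/NP   >B
    [0,1] "liked" : S/S
    [1,5] S/NP   >
      [1,3] (S/NP)/(PP\NP)   <
        [1,2] "park" : NP
        [2,3] "found" : ((S/NP)/(PP\NP))\NP
      [3,5] PP\NP   <
        [3,4] "from" : N
        [4,5] "in" : (PP\NP)\N
  [5,7] NP   <
    [5,6] "chased" : S
    [6,7] "with" : NP\S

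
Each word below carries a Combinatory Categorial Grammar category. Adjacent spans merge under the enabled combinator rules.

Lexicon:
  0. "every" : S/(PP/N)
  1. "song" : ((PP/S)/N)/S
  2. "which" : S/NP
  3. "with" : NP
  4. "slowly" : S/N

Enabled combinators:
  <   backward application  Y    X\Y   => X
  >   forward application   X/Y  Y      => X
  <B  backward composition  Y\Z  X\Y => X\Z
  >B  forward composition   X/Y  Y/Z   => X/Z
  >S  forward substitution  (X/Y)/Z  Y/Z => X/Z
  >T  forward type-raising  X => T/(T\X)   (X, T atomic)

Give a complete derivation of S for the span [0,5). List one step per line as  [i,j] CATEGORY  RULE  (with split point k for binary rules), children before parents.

[0,5] S   >
  [0,1] "every" : S/(PP/N)
  [1,5] PP/N   >S
    [1,4] (PP/S)/N   >
      [1,2] "song" : ((PP/S)/N)/S
      [2,4] S   >
        [2,3] "which" : S/NP
        [3,4] "with" : NP
    [4,5] "slowly" : S/N

[0,1] S/(PP/N)  lex  "every"
[1,2] ((PP/S)/N)/S  lex  "song"
[2,3] S/NP  lex  "which"
[3,4] NP  lex  "with"
[2,4] S  >  k=3
[1,4] (PP/S)/N  >  k=2
[4,5] S/N  lex  "slowly"
[1,5] PP/N  >S  k=4
[0,5] S  >  k=1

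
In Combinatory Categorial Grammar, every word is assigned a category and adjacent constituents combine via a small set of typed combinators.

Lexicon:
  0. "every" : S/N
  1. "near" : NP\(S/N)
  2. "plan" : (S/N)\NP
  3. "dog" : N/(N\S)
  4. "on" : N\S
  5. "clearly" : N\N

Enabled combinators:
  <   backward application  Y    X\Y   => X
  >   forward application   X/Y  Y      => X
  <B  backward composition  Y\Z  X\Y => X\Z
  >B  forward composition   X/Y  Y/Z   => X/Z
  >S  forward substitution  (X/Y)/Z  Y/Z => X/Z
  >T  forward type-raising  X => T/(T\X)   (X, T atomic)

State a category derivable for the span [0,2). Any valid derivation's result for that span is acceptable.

[0,6] S   >
  [0,3] S/N   <
    [0,2] NP   <
      [0,1] "every" : S/N
      [1,2] "near" : NP\(S/N)
    [2,3] "plan" : (S/N)\NP
  [3,6] N   >
    [3,4] "dog" : N/(N\S)
    [4,6] N\S   <B
      [4,5] "on" : N\S
      [5,6] "clearly" : N\N

NP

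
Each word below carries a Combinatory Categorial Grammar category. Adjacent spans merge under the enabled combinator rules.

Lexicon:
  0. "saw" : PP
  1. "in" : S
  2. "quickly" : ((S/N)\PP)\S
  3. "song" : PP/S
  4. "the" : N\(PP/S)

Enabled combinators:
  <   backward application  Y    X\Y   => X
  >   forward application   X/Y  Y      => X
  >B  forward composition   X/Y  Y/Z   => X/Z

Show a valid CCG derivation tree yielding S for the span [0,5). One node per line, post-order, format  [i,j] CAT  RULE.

[0,5] S   >
  [0,3] S/N   <
    [0,1] "saw" : PP
    [1,3] (S/N)\PP   <
      [1,2] "in" : S
      [2,3] "quickly" : ((S/N)\PP)\S
  [3,5] N   <
    [3,4] "song" : PP/S
    [4,5] "the" : N\(PP/S)

[0,1] PP  lex  "saw"
[1,2] S  lex  "in"
[2,3] ((S/N)\PP)\S  lex  "quickly"
[1,3] (S/N)\PP  <  k=2
[0,3] S/N  <  k=1
[3,4] PP/S  lex  "song"
[4,5] N\(PP/S)  lex  "the"
[3,5] N  <  k=4
[0,5] S  >  k=3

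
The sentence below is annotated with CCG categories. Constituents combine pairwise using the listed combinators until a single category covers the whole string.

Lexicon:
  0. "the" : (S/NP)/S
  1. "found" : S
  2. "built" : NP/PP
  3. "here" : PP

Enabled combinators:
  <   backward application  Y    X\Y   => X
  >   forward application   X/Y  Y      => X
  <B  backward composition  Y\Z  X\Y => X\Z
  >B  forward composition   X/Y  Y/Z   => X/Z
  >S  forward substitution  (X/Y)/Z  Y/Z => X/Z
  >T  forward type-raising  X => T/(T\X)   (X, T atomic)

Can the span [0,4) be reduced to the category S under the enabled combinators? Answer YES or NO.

[0,4] S   >
  [0,3] S/PP   >B
    [0,2] S/NP   >
      [0,1] "the" : (S/NP)/S
      [1,2] "found" : S
    [2,3] "built" : NP/PP
  [3,4] "here" : PP

YES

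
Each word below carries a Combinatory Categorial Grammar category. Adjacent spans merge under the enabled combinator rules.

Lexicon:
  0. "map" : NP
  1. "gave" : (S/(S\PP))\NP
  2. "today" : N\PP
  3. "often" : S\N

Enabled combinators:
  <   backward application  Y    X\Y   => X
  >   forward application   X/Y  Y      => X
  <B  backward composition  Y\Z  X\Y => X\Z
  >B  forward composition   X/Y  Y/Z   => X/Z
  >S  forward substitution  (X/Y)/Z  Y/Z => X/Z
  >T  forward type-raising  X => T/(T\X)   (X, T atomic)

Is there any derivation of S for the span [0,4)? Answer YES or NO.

YES

[0,4] S   >
  [0,2] S/(S\PP)   <
    [0,1] "map" : NP
    [1,2] "gave" : (S/(S\PP))\NP
  [2,4] S\PP   <B
    [2,3] "today" : N\PP
    [3,4] "often" : S\N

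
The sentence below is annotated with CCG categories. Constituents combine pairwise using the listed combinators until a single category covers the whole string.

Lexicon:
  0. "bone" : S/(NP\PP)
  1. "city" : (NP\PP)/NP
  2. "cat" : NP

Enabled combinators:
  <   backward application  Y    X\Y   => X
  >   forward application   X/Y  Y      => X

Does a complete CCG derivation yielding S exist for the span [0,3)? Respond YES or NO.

[0,3] S   >
  [0,1] "bone" : S/(NP\PP)
  [1,3] NP\PP   >
    [1,2] "city" : (NP\PP)/NP
    [2,3] "cat" : NP

YES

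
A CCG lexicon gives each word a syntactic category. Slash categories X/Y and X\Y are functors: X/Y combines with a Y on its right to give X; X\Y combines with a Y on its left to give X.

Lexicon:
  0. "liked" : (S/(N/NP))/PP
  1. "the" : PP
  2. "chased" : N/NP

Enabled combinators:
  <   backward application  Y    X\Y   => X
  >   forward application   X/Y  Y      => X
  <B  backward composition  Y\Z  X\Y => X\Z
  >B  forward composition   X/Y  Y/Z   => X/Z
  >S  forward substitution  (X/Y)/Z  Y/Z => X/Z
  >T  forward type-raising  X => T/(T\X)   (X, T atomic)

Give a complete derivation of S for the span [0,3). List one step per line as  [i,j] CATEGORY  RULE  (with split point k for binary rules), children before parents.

[0,3] S   >
  [0,2] S/(N/NP)   >
    [0,1] "liked" : (S/(N/NP))/PP
    [1,2] "the" : PP
  [2,3] "chased" : N/NP

[0,1] (S/(N/NP))/PP  lex  "liked"
[1,2] PP  lex  "the"
[0,2] S/(N/NP)  >  k=1
[2,3] N/NP  lex  "chased"
[0,3] S  >  k=2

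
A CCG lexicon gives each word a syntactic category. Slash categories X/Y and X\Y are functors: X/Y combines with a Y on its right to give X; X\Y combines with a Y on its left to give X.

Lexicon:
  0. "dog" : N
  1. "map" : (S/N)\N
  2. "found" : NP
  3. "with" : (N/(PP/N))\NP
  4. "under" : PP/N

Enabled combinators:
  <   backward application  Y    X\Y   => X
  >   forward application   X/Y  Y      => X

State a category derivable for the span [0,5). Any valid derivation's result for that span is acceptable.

[0,5] S   >
  [0,2] S/N   <
    [0,1] "dog" : N
    [1,2] "map" : (S/N)\N
  [2,5] N   >
    [2,4] N/(PP/N)   <
      [2,3] "found" : NP
      [3,4] "with" : (N/(PP/N))\NP
    [4,5] "under" : PP/N

S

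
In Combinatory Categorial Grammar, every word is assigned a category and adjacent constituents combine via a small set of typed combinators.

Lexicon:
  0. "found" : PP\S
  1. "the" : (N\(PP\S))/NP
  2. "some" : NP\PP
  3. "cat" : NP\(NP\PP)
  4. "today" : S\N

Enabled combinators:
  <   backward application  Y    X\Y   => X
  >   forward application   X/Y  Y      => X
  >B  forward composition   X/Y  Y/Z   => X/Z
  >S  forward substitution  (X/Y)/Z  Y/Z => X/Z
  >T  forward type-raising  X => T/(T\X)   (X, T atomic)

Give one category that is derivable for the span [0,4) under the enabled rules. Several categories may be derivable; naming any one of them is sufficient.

[0,5] S   <
  [0,4] N   <
    [0,1] "found" : PP\S
    [1,4] N\(PP\S)   >
      [1,2] "the" : (N\(PP\S))/NP
      [2,4] NP   <
        [2,3] "some" : NP\PP
        [3,4] "cat" : NP\(NP\PP)
  [4,5] "today" : S\N

N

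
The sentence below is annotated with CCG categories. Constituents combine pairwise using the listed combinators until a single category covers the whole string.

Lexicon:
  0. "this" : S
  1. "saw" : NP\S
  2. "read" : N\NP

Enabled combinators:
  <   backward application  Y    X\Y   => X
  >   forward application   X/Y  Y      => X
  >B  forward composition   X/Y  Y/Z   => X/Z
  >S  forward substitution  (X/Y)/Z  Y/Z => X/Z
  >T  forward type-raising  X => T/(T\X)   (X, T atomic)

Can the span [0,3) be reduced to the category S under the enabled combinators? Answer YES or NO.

S NP\S N\NP
CKY chart[0,3] = {N, N/(N\N), NP/(NP\N), PP/(PP\N), S/(S\N)}; S ∉ chart

NO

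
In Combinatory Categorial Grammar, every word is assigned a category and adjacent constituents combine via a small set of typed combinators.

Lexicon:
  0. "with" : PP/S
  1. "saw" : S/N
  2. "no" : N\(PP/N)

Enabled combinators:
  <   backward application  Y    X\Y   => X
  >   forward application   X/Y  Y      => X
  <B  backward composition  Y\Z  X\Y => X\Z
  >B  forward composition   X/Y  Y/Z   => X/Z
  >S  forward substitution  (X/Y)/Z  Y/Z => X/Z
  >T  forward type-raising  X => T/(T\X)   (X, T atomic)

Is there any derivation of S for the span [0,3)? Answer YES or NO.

NO

PP/S S/N N\(PP/N)
CKY chart[0,3] = {N, N/(N\N), NP/(NP\N), PP/(PP\N), S/(S\N)}; S ∉ chart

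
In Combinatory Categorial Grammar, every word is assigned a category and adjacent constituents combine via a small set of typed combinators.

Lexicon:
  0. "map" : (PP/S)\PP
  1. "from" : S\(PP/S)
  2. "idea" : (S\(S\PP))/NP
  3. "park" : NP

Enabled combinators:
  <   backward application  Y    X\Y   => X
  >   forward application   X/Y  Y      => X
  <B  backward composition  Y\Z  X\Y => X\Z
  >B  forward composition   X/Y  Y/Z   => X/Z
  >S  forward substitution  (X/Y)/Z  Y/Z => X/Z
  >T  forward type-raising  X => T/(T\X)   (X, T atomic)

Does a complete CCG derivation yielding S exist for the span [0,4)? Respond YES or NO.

[0,4] S   <
  [0,2] S\PP   <B
    [0,1] "map" : (PP/S)\PP
    [1,2] "from" : S\(PP/S)
  [2,4] S\(S\PP)   >
    [2,3] "idea" : (S\(S\PP))/NP
    [3,4] "park" : NP

YES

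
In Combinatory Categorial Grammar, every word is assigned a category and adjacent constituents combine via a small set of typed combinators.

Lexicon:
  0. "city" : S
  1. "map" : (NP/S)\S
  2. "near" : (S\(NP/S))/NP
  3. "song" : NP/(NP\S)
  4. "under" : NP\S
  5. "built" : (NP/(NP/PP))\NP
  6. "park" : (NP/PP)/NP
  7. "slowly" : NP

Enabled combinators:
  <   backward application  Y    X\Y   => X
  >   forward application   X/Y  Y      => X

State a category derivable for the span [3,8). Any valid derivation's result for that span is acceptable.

NP

[0,8] S   <
  [0,2] NP/S   <
    [0,1] "city" : S
    [1,2] "map" : (NP/S)\S
  [2,8] S\(NP/S)   >
    [2,3] "near" : (S\(NP/S))/NP
    [3,8] NP   >
      [3,6] NP/(NP/PP)   <
        [3,5] NP   >
          [3,4] "song" : NP/(NP\S)
          [4,5] "under" : NP\S
        [5,6] "built" : (NP/(NP/PP))\NP
      [6,8] NP/PP   >
        [6,7] "park" : (NP/PP)/NP
        [7,8] "slowly" : NP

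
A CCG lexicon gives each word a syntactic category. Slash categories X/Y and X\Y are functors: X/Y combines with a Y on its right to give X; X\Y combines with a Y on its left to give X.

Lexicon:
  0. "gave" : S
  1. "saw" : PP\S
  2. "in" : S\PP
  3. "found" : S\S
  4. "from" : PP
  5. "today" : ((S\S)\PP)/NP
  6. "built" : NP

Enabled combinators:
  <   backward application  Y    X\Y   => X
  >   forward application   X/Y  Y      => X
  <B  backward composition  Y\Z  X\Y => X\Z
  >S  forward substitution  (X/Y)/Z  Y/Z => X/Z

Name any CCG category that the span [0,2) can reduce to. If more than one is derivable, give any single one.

[0,7] S   <
  [0,2] PP   <
    [0,1] "gave" : S
    [1,2] "saw" : PP\S
  [2,7] S\PP   <B
    [2,4] S\PP   <B
      [2,3] "in" : S\PP
      [3,4] "found" : S\S
    [4,7] S\S   <
      [4,5] "from" : PP
      [5,7] (S\S)\PP   >
        [5,6] "today" : ((S\S)\PP)/NP
        [6,7] "built" : NP

PP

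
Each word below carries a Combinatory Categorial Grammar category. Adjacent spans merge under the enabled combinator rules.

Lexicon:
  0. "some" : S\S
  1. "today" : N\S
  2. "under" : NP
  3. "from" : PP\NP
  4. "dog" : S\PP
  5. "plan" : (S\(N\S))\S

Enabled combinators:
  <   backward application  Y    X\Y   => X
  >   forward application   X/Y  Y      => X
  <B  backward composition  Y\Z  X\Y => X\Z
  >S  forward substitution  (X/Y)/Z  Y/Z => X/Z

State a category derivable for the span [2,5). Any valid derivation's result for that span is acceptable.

S

[0,6] S   <
  [0,2] N\S   <B
    [0,1] "some" : S\S
    [1,2] "today" : N\S
  [2,6] S\(N\S)   <
    [2,5] S   <
      [2,3] "under" : NP
      [3,5] S\NP   <B
        [3,4] "from" : PP\NP
        [4,5] "dog" : S\PP
    [5,6] "plan" : (S\(N\S))\S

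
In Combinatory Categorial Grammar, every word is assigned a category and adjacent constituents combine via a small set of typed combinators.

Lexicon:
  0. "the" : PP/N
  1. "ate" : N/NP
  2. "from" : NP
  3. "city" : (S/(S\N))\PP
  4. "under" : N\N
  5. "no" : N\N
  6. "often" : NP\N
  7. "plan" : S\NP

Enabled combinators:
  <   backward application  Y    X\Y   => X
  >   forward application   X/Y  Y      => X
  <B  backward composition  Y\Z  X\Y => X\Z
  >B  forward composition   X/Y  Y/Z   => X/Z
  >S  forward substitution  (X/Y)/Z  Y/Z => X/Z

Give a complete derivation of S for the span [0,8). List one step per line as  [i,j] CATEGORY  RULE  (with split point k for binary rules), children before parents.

[0,1] PP/N  lex  "the"
[1,2] N/NP  lex  "ate"
[2,3] NP  lex  "from"
[1,3] N  >  k=2
[0,3] PP  >  k=1
[3,4] (S/(S\N))\PP  lex  "city"
[0,4] S/(S\N)  <  k=3
[4,5] N\N  lex  "under"
[5,6] N\N  lex  "no"
[6,7] NP\N  lex  "often"
[5,7] NP\N  <B  k=6
[4,7] NP\N  <B  k=5
[7,8] S\NP  lex  "plan"
[4,8] S\N  <B  k=7
[0,8] S  >  k=4

[0,8] S   >
  [0,4] S/(S\N)   <
    [0,3] PP   >
      [0,1] "the" : PP/N
      [1,3] N   >
        [1,2] "ate" : N/NP
        [2,3] "from" : NP
    [3,4] "city" : (S/(S\N))\PP
  [4,8] S\N   <B
    [4,7] NP\N   <B
      [4,5] "under" : N\N
      [5,7] NP\N   <B
        [5,6] "no" : N\N
        [6,7] "often" : NP\N
    [7,8] "plan" : S\NP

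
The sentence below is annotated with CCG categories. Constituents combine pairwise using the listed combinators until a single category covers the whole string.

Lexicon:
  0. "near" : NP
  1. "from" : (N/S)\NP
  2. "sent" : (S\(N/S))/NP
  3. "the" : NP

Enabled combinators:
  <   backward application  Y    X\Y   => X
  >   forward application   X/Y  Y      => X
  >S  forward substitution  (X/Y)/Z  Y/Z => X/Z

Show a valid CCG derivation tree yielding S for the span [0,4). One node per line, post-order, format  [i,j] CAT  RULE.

[0,1] NP  lex  "near"
[1,2] (N/S)\NP  lex  "from"
[0,2] N/S  <  k=1
[2,3] (S\(N/S))/NP  lex  "sent"
[3,4] NP  lex  "the"
[2,4] S\(N/S)  >  k=3
[0,4] S  <  k=2

[0,4] S   <
  [0,2] N/S   <
    [0,1] "near" : NP
    [1,2] "from" : (N/S)\NP
  [2,4] S\(N/S)   >
    [2,3] "sent" : (S\(N/S))/NP
    [3,4] "the" : NP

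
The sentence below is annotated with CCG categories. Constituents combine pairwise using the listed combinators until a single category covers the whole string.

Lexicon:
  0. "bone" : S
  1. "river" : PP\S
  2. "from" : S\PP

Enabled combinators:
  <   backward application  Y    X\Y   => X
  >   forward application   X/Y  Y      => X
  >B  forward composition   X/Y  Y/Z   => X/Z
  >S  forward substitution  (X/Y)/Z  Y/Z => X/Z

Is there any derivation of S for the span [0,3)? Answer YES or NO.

[0,3] S   <
  [0,2] PP   <
    [0,1] "bone" : S
    [1,2] "river" : PP\S
  [2,3] "from" : S\PP

YES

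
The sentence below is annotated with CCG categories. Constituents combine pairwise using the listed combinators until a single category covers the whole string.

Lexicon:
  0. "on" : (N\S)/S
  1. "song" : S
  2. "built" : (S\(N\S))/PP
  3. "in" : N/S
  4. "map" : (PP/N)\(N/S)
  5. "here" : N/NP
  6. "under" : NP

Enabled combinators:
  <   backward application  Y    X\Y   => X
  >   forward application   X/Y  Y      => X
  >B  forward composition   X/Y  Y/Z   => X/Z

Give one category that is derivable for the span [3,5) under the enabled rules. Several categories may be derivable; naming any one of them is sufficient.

[0,7] S   <
  [0,2] N\S   >
    [0,1] "on" : (N\S)/S
    [1,2] "song" : S
  [2,7] S\(N\S)   >
    [2,3] "built" : (S\(N\S))/PP
    [3,7] PP   >
      [3,5] PP/N   <
        [3,4] "in" : N/S
        [4,5] "map" : (PP/N)\(N/S)
      [5,7] N   >
        [5,6] "here" : N/NP
        [6,7] "under" : NP

PP/N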